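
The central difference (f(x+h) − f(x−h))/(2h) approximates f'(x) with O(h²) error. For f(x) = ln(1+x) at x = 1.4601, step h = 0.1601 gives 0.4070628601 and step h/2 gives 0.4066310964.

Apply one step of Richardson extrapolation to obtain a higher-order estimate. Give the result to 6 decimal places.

Leading term ∝ h^2; use weight 4 = 2^2.
2^2·A(h/2) = 1.6265243856; minus A(h) gives 1.2194615255.
Divide by 2^2 − 1 = 3.
(4·0.4066310964 − 0.4070628601)/(4 − 1) = 0.4064871752
Shift from A(h/2): −0.0001439212.

0.406487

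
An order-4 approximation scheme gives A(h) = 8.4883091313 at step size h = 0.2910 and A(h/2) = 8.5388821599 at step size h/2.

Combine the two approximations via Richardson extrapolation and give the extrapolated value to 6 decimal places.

r = 4, so 2^r = 16.
Top: 16(8.5388821599) − (8.4883091313) = 128.1338054271
Denominator 16 − 1 = 15.
128.1338054271 ÷ 15 = 8.5422536951
Shift from A(h/2): +0.0033715352.

8.542254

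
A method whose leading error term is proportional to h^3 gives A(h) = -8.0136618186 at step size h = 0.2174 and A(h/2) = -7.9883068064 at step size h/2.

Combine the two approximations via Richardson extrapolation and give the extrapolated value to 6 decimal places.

r = 3, so 2^r = 8.
8·(-7.9883068064) = -63.9064544512; subtract (-8.0136618186) → -55.8927926326
R = (-55.8927926326)/7 = -7.9846846618

-7.984685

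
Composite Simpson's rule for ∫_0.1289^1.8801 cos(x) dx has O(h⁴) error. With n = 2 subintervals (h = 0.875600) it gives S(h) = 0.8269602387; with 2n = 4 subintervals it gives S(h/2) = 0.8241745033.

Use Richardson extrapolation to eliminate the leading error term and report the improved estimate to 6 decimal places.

With r = 4 the leading error scales as h^4, so the weight is 2^4 = 16.
Top: 16(0.8241745033) − (0.8269602387) = 12.3598318141
Divide by 2^4 − 1 = 15.
Extrapolated: 12.3598318141 / 15 = 0.8239887876

0.823989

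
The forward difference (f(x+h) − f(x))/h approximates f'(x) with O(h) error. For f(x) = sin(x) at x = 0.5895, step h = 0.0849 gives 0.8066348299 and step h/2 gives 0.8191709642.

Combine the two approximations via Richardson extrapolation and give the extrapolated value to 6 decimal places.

With r = 1 the leading error scales as h^1, so the weight is 2^1 = 2.
2^1·A(h/2) = 1.6383419284; minus A(h) gives 0.8317070985.
Divide by 2^1 − 1 = 1.
(2·0.8191709642 − 0.8066348299)/(2 − 1) = 0.8317070985

0.831707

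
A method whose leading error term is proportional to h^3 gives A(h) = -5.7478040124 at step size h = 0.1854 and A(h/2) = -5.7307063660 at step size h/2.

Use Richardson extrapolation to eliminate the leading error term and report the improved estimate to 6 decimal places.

With r = 3 the leading error scales as h^3, so the weight is 2^3 = 8.
Numerator 8×A(h/2) − A(h) = 8×(-5.7307063660) − (-5.7478040124) = -40.0978469156
R = (-40.0978469156)/7 = -5.7282638451

-5.728264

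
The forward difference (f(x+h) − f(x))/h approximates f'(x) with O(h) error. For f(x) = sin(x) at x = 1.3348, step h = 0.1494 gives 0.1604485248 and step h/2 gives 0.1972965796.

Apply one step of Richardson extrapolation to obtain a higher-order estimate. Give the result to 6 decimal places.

r = 1, so 2^r = 2.
Difference of the inputs: 0.1972965796 − 0.1604485248 = 0.0368480548
Divide by 2^1 − 1 = 1: 0.0368480548/1 = 0.0368480548
R = 0.1972965796 + 0.0368480548 = 0.2341446344

0.234145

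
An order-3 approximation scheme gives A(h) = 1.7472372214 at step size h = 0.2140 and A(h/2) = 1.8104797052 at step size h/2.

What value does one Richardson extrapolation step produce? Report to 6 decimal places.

Leading term ∝ h^3; use weight 8 = 2^3.
2^3·A(h/2) = 14.4838376416; minus A(h) gives 12.7366004202.
R = 12.7366004202/7 = 1.8195143457
Correction |R − A(h/2)| = 9.035e-03; gap |A(h/2) − A(h)| = 6.324e-02.

1.819514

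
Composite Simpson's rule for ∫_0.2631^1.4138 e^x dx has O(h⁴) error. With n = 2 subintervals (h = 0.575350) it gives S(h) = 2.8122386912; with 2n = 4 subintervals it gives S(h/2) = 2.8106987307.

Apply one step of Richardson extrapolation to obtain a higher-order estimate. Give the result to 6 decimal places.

2.810596

With r = 4 the leading error scales as h^4, so the weight is 2^4 = 16.
2^4×A(h/2) = 44.9711796912; minus A(h) gives 42.1589410000.
(16×2.8106987307 − 2.8122386912)/(16 − 1) = 2.8105960667
Gap between inputs: 1.540e-03; correction applied: −0.0001026640.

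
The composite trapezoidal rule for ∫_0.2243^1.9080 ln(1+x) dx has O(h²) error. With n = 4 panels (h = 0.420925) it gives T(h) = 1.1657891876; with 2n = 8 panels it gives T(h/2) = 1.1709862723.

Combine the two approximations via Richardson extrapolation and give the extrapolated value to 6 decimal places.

Order 2 gives 2^r = 4 and 2^r − 1 = 3.
Weighted: 4.6839450892 − 1.1657891876 = 3.5181559016
Extrapolated: 3.5181559016 / 3 = 1.1727186339
Shift from A(h/2): +0.0017323616.

1.172719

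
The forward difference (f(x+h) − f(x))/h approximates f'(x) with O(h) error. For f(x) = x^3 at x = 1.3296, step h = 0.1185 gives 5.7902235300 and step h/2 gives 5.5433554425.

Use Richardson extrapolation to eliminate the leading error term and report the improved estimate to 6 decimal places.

r = 1: numerator weight 2, denominator 1.
Weighted: 11.0867108850 − 5.7902235300 = 5.2964873550
Extrapolated: 5.2964873550 / 1 = 5.2964873550

5.296487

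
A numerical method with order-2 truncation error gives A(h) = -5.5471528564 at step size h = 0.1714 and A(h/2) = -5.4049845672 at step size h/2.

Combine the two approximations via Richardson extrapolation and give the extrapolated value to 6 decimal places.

-5.357595

Method order is 2; weight 2^2 = 4.
2^2 × A(h/2) = -21.6199382688; minus A(h) gives -16.0727854124.
Extrapolated: (-16.0727854124) / 3 = -5.3575951375
Gap between inputs: 1.422e-01; correction applied: +0.0473894297.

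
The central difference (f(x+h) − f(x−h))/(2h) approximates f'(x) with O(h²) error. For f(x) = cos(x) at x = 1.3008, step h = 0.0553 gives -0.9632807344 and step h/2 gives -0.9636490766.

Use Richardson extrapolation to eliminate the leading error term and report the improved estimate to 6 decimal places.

Error is O(h^2); halving h shrinks it by 2^2 = 4.
4*(-0.9636490766) − (-0.9632807344) = -2.8913155720
(4*(-0.9636490766) − (-0.9632807344))/(4 − 1) = -0.9637718573
Correction |R − A(h/2)| = 1.228e-04; gap |A(h/2) − A(h)| = 3.683e-04.

-0.963772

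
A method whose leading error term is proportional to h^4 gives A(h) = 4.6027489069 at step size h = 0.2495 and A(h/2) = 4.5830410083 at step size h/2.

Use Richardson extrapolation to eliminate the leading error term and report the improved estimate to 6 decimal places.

Leading term ∝ h^4; use weight 16 = 2^4.
Difference of the inputs: 4.5830410083 − 4.6027489069 = -0.0197078986
Divide by 2^4 − 1 = 15: (-0.0197078986)/15 = -0.0013138599
R = A(h/2) + (A(h/2) − A(h))/15 = 4.5830410083 − 0.0013138599 = 4.5817271484
Gap between inputs: 1.971e-02; correction applied: −0.0013138599.

4.581727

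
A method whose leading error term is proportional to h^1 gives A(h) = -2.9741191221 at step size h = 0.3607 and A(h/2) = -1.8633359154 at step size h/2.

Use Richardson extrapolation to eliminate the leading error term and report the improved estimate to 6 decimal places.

The method has order 1: 2^1 = 2.
2·(-1.8633359154) − (-2.9741191221) = -0.7525527087
Extrapolated: (-0.7525527087) / 1 = -0.7525527087

-0.752553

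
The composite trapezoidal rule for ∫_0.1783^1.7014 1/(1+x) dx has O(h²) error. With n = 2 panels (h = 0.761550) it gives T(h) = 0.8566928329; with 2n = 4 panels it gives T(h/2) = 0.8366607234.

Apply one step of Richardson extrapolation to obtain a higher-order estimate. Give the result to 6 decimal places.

0.829983

Error is O(h^2); halving h shrinks it by 2^2 = 4.
Weighted: 3.3466428936 − 0.8566928329 = 2.4899500607
Divide by 2^2 − 1 = 3.
So the Richardson estimate is 0.8299833536.
Gap between inputs: 2.003e-02; correction applied: −0.0066773698.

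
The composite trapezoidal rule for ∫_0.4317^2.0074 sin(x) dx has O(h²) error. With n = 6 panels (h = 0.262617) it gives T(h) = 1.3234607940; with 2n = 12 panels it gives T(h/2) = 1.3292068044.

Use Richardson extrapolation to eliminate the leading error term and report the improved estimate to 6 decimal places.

1.331122

Order 2 gives 2^r = 4 and 2^r − 1 = 3.
A(h/2) − A(h) = 1.3292068044 − 1.3234607940 = 0.0057460104
Divide by 2^2 − 1 = 3: 0.0057460104/3 = 0.0019153368
R = 1.3292068044 + 0.0019153368 = 1.3311221412
Shift from A(h/2): +0.0019153368.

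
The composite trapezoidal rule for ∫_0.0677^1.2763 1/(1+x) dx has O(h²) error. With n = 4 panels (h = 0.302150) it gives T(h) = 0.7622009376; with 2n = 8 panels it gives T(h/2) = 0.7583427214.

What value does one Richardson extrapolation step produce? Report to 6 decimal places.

0.757057

Error is O(h^2); halving h shrinks it by 2^2 = 4.
Difference of the inputs: 0.7583427214 − 0.7622009376 = -0.0038582162
Correction (A(h/2) − A(h))/(4 − 1) = (-0.0038582162)/3 = -0.0012860721
R = 0.7583427214 − 0.0012860721 = 0.7570566493
Correction |R − A(h/2)| = 1.286e-03; gap |A(h/2) − A(h)| = 3.858e-03.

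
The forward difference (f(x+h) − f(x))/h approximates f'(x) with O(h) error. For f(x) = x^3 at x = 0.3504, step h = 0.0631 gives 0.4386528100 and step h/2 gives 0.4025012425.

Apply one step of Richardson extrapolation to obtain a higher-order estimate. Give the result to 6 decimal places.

0.366350

r = 1, so 2^r = 2.
2×0.4025012425 = 0.8050024850; 0.8050024850 − 0.4386528100 = 0.3663496750
0.3663496750 ÷ 1 = 0.3663496750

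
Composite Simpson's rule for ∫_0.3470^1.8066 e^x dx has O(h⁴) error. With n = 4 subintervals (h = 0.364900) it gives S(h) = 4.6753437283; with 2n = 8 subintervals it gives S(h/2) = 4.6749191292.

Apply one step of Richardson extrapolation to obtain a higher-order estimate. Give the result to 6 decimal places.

4.674891

Error is O(h^4); halving h shrinks it by 2^4 = 16.
2^4 × A(h/2) = 74.7987060672; minus A(h) gives 70.1233623389.
Denominator 16 − 1 = 15.
So the Richardson estimate is 4.6748908226.
Correction |R − A(h/2)| = 2.831e-05; gap |A(h/2) − A(h)| = 4.246e-04.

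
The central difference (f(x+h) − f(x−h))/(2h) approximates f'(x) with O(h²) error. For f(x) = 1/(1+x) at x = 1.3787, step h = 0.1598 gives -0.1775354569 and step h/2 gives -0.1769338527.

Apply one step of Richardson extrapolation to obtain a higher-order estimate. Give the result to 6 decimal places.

Leading term ∝ h^2; use weight 4 = 2^2.
4 × (-0.1769338527) = -0.7077354108; subtract (-0.1775354569) → -0.5301999539
Extrapolated: (-0.5301999539) / 3 = -0.1767333180

-0.176733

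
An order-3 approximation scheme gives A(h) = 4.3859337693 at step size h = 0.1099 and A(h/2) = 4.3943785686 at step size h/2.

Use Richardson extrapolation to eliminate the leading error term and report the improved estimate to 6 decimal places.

Order 3 gives 2^r = 8 and 2^r − 1 = 7.
Top: 8(4.3943785686) − (4.3859337693) = 30.7690947795
Divide by 2^3 − 1 = 7.
So the Richardson estimate is 4.3955849685.
Correction |R − A(h/2)| = 1.206e-03; gap |A(h/2) − A(h)| = 8.445e-03.

4.395585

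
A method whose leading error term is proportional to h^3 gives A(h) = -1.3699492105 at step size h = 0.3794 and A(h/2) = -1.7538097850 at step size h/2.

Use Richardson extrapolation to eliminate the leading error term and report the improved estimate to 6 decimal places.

The method has order 3: 2^3 = 8.
A(h/2) − A(h) = -1.7538097850 − (-1.3699492105) = -0.3838605745
Correction (A(h/2) − A(h))/(8 − 1) = (-0.3838605745)/7 = -0.0548372249
R = -1.7538097850 − 0.0548372249 = -1.8086470099
Correction |R − A(h/2)| = 5.484e-02; gap |A(h/2) − A(h)| = 3.839e-01.

-1.808647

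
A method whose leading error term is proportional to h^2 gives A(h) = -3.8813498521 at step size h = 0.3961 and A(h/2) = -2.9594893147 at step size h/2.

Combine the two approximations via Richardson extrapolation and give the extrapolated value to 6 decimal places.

-2.652202

With r = 2 the leading error scales as h^2, so the weight is 2^2 = 4.
Weighted: (-11.8379572588) − (-3.8813498521) = -7.9566074067
Extrapolated: (-7.9566074067) / 3 = -2.6522024689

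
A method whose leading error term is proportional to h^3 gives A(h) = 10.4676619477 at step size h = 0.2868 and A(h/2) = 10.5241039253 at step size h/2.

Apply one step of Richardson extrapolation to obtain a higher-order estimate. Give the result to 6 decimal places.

10.532167

r = 3: numerator weight 8, denominator 7.
2^3 × A(h/2) = 84.1928314024; minus A(h) gives 73.7251694547.
R = 73.7251694547/7 = 10.5321670650
Shift from A(h/2): +0.0080631397.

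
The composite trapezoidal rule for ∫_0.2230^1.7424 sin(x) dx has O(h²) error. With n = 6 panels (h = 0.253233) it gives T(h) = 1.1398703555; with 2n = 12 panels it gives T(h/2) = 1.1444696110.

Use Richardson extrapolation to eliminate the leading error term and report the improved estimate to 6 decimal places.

1.146003

The method has order 2: 2^2 = 4.
Top: 4(1.1444696110) − (1.1398703555) = 3.4380080885
3.4380080885 ÷ 3 = 1.1460026962
Correction |R − A(h/2)| = 1.533e-03; gap |A(h/2) − A(h)| = 4.599e-03.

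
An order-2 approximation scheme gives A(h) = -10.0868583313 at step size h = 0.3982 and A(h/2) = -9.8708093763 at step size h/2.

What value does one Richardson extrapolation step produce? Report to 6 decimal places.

Leading term ∝ h^2; use weight 4 = 2^2.
Difference of the inputs: -9.8708093763 − (-10.0868583313) = 0.2160489550
Correction (A(h/2) − A(h))/(4 − 1) = 0.2160489550/3 = 0.0720163183
R = -9.8708093763 + 0.0720163183 = -9.7987930580

-9.798793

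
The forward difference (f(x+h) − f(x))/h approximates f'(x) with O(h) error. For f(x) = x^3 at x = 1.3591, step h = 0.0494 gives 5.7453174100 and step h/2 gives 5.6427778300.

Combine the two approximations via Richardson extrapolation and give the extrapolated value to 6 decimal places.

Leading term ∝ h^1; use weight 2 = 2^1.
2^1 × A(h/2) = 11.2855556600; minus A(h) gives 5.5402382500.
Denominator 2 − 1 = 1.
Result: 5.5402382500
Correction |R − A(h/2)| = 1.025e-01; gap |A(h/2) − A(h)| = 1.025e-01.

5.540238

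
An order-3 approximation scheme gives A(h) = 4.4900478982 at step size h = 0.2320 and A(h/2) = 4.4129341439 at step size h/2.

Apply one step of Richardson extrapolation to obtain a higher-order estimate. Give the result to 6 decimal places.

4.401918

Method order is 3; weight 2^3 = 8.
2^3 × A(h/2) = 35.3034731512; minus A(h) gives 30.8134252530.
R = 30.8134252530/7 = 4.4019178933
Correction |R − A(h/2)| = 1.102e-02; gap |A(h/2) − A(h)| = 7.711e-02.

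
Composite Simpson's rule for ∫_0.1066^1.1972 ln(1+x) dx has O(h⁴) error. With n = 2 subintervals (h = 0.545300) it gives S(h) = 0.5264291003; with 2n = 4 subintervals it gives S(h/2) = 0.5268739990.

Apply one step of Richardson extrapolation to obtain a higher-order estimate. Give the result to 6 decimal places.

0.526904

r = 4: numerator weight 16, denominator 15.
Numerator 16 × A(h/2) − A(h) = 16 × 0.5268739990 − 0.5264291003 = 7.9035548837
Denominator 16 − 1 = 15.
Result: 0.5269036589
Gap between inputs: 4.449e-04; correction applied: +0.0000296599.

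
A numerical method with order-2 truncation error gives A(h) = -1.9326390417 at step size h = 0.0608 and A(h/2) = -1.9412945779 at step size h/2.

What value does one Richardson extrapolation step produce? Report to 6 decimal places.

Order 2 gives 2^r = 4 and 2^r − 1 = 3.
Difference of the inputs: -1.9412945779 − (-1.9326390417) = -0.0086555362
Correction (A(h/2) − A(h))/(4 − 1) = (-0.0086555362)/3 = -0.0028851787
R = A(h/2) + (A(h/2) − A(h))/3 = -1.9412945779 − 0.0028851787 = -1.9441797566

-1.944180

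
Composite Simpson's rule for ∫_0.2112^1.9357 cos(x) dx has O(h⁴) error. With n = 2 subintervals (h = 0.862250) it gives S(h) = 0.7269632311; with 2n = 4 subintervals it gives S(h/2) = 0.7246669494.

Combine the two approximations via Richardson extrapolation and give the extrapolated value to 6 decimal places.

Order 4 gives 2^r = 16 and 2^r − 1 = 15.
16 × 0.7246669494 = 11.5946711904; 11.5946711904 − 0.7269632311 = 10.8677079593
Denominator 16 − 1 = 15.
Extrapolated: 10.8677079593 / 15 = 0.7245138640

0.724514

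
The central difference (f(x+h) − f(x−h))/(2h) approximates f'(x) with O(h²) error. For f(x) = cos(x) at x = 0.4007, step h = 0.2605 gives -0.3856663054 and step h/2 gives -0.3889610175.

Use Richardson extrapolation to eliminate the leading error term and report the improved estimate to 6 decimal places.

The method has order 2: 2^2 = 4.
Top: 4(-0.3889610175) − (-0.3856663054) = -1.1701777646
Denominator 4 − 1 = 3.
So the Richardson estimate is -0.3900592549.

-0.390059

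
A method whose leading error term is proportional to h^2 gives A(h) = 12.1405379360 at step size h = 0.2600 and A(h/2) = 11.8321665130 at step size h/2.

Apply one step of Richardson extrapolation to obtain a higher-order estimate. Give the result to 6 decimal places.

11.729376

Order 2 gives 2^r = 4 and 2^r − 1 = 3.
4*11.8321665130 − 12.1405379360 = 35.1881281160
Denominator 4 − 1 = 3.
(4*11.8321665130 − 12.1405379360)/(4 − 1) = 11.7293760387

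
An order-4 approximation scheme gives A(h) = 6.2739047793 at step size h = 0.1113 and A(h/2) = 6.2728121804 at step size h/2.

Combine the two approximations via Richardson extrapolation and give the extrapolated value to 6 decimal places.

r = 4: numerator weight 16, denominator 15.
Top: 16(6.2728121804) − (6.2739047793) = 94.0910901071
Extrapolated: 94.0910901071 / 15 = 6.2727393405

6.272739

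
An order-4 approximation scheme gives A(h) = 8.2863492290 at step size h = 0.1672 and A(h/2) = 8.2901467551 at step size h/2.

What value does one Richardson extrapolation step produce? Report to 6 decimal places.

Method order is 4; weight 2^4 = 16.
Weighted: 132.6423480816 − 8.2863492290 = 124.3559988526
Denominator 16 − 1 = 15.
So the Richardson estimate is 8.2903999235.
Gap between inputs: 3.798e-03; correction applied: +0.0002531684.

8.290400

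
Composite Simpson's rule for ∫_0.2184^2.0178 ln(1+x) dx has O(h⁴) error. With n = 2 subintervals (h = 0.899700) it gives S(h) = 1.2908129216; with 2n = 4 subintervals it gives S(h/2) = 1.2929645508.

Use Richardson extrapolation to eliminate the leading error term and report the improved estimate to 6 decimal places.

1.293108

Order 4 gives 2^r = 16 and 2^r − 1 = 15.
Numerator 16*A(h/2) − A(h) = 16*1.2929645508 − 1.2908129216 = 19.3966198912
19.3966198912 ÷ 15 = 1.2931079927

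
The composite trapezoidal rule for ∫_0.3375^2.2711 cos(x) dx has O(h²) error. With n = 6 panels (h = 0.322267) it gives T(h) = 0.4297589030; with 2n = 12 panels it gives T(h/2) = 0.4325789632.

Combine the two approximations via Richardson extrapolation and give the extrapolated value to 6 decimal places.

With r = 2 the leading error scales as h^2, so the weight is 2^2 = 4.
Weighted: 1.7303158528 − 0.4297589030 = 1.3005569498
1.3005569498 ÷ 3 = 0.4335189833

0.433519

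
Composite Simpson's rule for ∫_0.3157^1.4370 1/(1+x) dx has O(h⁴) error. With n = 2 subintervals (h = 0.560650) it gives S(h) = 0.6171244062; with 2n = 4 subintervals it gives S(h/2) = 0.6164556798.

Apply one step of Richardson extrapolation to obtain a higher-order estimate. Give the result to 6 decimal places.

Error is O(h^4); halving h shrinks it by 2^4 = 16.
2^4*A(h/2) = 9.8632908768; minus A(h) gives 9.2461664706.
Divide by 2^4 − 1 = 15.
(16*0.6164556798 − 0.6171244062)/(16 − 1) = 0.6164110980
Shift from A(h/2): −0.0000445818.

0.616411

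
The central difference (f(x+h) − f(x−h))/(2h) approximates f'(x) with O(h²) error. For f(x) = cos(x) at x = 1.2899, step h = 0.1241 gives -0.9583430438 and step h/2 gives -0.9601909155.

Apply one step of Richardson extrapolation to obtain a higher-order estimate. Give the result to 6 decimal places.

-0.960807

r = 2: numerator weight 4, denominator 3.
Difference of the inputs: -0.9601909155 − (-0.9583430438) = -0.0018478717
Correction (A(h/2) − A(h))/(4 − 1) = (-0.0018478717)/3 = -0.0006159572
R = -0.9601909155 − 0.0006159572 = -0.9608068727
Shift from A(h/2): −0.0006159572.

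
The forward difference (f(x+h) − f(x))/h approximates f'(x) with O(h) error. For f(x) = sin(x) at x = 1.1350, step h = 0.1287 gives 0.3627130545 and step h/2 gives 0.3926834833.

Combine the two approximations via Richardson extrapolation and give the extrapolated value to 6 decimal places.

With r = 1 the leading error scales as h^1, so the weight is 2^1 = 2.
2×0.3926834833 = 0.7853669666; subtract 0.3627130545 → 0.4226539121
Extrapolated: 0.4226539121 / 1 = 0.4226539121

0.422654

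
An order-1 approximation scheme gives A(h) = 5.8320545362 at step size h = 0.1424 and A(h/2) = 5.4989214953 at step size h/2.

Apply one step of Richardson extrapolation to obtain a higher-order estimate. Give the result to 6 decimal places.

Leading term ∝ h^1; use weight 2 = 2^1.
2 × 5.4989214953 − 5.8320545362 = 5.1657884544
Denominator 2 − 1 = 1.
R = 5.1657884544/1 = 5.1657884544

5.165788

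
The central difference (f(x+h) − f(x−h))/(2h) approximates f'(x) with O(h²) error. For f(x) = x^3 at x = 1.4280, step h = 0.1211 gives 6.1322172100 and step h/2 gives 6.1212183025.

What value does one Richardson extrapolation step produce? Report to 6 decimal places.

6.117552

r = 2: numerator weight 4, denominator 3.
Top: 4(6.1212183025) − (6.1322172100) = 18.3526560000
Extrapolated: 18.3526560000 / 3 = 6.1175520000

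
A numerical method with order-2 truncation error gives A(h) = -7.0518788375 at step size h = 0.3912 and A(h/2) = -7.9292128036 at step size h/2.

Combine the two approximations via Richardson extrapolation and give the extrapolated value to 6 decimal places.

-8.221657

Order 2 gives 2^r = 4 and 2^r − 1 = 3.
Numerator 4*A(h/2) − A(h) = 4*(-7.9292128036) − (-7.0518788375) = -24.6649723769
Divide by 2^2 − 1 = 3.
(-24.6649723769) ÷ 3 = -8.2216574590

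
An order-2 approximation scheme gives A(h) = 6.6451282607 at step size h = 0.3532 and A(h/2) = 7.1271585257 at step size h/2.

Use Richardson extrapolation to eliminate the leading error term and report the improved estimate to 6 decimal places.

7.287835

Error is O(h^2); halving h shrinks it by 2^2 = 4.
Weighted: 28.5086341028 − 6.6451282607 = 21.8635058421
R = 21.8635058421/3 = 7.2878352807
Correction |R − A(h/2)| = 1.607e-01; gap |A(h/2) − A(h)| = 4.820e-01.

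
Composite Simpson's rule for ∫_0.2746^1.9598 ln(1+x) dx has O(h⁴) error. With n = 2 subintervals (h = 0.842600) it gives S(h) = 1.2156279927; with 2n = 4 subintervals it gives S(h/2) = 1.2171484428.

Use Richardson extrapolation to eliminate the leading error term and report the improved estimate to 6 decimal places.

Leading term ∝ h^4; use weight 16 = 2^4.
16*1.2171484428 − 1.2156279927 = 18.2587470921
(16*1.2171484428 − 1.2156279927)/(16 − 1) = 1.2172498061
Shift from A(h/2): +0.0001013633.

1.217250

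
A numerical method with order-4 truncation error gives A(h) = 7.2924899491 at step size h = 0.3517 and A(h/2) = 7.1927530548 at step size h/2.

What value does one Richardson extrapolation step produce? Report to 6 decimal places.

7.186104

r = 4, so 2^r = 16.
2^4×A(h/2) = 115.0840488768; minus A(h) gives 107.7915589277.
107.7915589277 ÷ 15 = 7.1861039285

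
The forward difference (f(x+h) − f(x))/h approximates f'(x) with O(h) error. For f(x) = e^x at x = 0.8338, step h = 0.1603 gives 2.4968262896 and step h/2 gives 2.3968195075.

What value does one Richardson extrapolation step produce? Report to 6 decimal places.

2.296813

r = 1: numerator weight 2, denominator 1.
Numerator 2*A(h/2) − A(h) = 2*2.3968195075 − 2.4968262896 = 2.2968127254
Divide by 2^1 − 1 = 1.
(2*2.3968195075 − 2.4968262896)/(2 − 1) = 2.2968127254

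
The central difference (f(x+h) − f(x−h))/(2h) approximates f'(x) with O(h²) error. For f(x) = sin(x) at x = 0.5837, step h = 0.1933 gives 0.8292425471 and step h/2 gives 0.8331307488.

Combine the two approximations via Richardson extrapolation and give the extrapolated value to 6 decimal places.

Leading term ∝ h^2; use weight 4 = 2^2.
4×0.8331307488 = 3.3325229952; subtract 0.8292425471 → 2.5032804481
Extrapolated: 2.5032804481 / 3 = 0.8344268160
Correction |R − A(h/2)| = 1.296e-03; gap |A(h/2) − A(h)| = 3.888e-03.

0.834427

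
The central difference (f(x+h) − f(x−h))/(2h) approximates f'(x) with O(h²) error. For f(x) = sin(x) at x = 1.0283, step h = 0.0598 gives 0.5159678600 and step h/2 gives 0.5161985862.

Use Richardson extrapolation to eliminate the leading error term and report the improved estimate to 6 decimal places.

0.516275

r = 2, so 2^r = 4.
4 × 0.5161985862 − 0.5159678600 = 1.5488264848
1.5488264848 ÷ 3 = 0.5162754949
Correction |R − A(h/2)| = 7.691e-05; gap |A(h/2) − A(h)| = 2.307e-04.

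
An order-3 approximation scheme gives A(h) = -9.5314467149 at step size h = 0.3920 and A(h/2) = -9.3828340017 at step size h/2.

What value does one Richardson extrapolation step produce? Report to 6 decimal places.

-9.361604

Leading term ∝ h^3; use weight 8 = 2^3.
Top: 8(-9.3828340017) − (-9.5314467149) = -65.5312252987
Divide by 2^3 − 1 = 7.
(8×(-9.3828340017) − (-9.5314467149))/(8 − 1) = -9.3616036141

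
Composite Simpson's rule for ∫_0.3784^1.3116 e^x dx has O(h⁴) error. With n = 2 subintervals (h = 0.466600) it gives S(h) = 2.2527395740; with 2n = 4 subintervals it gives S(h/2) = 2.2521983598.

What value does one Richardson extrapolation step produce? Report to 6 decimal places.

2.252162

With r = 4 the leading error scales as h^4, so the weight is 2^4 = 16.
Weighted: 36.0351737568 − 2.2527395740 = 33.7824341828
Denominator 16 − 1 = 15.
R = 33.7824341828/15 = 2.2521622789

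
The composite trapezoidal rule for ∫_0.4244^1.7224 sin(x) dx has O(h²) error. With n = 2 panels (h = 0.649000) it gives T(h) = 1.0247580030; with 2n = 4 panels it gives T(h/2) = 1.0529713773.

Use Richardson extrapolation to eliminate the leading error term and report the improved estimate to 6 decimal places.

The method has order 2: 2^2 = 4.
4×1.0529713773 = 4.2118855092; subtract 1.0247580030 → 3.1871275062
Divide by 2^2 − 1 = 3.
3.1871275062 ÷ 3 = 1.0623758354

1.062376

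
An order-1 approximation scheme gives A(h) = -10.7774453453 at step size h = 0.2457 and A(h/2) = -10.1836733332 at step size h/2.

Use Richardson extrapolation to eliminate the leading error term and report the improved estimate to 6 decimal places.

Order 1 gives 2^r = 2 and 2^r − 1 = 1.
A(h/2) − A(h) = -10.1836733332 − (-10.7774453453) = 0.5937720121
Divide by 2^1 − 1 = 1: 0.5937720121/1 = 0.5937720121
R = -10.1836733332 + 0.5937720121 = -9.5899013211

-9.589901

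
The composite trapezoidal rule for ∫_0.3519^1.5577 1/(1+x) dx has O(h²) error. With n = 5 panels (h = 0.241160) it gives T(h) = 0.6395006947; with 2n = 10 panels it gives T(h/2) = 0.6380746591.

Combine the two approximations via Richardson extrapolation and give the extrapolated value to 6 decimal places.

Method order is 2; weight 2^2 = 4.
4*0.6380746591 = 2.5522986364; subtract 0.6395006947 → 1.9127979417
Extrapolated: 1.9127979417 / 3 = 0.6375993139

0.637599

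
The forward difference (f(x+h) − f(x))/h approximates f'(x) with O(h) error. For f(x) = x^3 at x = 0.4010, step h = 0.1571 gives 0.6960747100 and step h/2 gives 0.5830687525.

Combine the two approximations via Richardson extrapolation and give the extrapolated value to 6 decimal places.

0.470063

r = 1, so 2^r = 2.
2·0.5830687525 = 1.1661375050; 1.1661375050 − 0.6960747100 = 0.4700627950
Denominator 2 − 1 = 1.
Result: 0.4700627950
Gap between inputs: 1.130e-01; correction applied: −0.1130059575.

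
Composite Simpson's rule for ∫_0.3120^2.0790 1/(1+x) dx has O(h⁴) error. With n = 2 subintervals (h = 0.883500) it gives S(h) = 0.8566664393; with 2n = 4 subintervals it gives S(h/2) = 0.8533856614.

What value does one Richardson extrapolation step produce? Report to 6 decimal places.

0.853167

Order 4 gives 2^r = 16 and 2^r − 1 = 15.
16*0.8533856614 = 13.6541705824; 13.6541705824 − 0.8566664393 = 12.7975041431
(16*0.8533856614 − 0.8566664393)/(16 − 1) = 0.8531669429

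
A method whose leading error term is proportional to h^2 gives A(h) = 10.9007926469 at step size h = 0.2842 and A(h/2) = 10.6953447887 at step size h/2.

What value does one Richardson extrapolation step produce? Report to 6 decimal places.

With r = 2 the leading error scales as h^2, so the weight is 2^2 = 4.
Top: 4(10.6953447887) − (10.9007926469) = 31.8805865079
Extrapolated: 31.8805865079 / 3 = 10.6268621693
Shift from A(h/2): −0.0684826194.

10.626862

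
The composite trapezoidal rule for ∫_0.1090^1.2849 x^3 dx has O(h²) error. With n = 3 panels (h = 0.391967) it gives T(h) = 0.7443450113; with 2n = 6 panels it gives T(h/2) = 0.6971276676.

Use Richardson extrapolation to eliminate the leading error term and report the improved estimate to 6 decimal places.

0.681389

With r = 2 the leading error scales as h^2, so the weight is 2^2 = 4.
Numerator 4 × A(h/2) − A(h) = 4 × 0.6971276676 − 0.7443450113 = 2.0441656591
Denominator 4 − 1 = 3.
Result: 0.6813885530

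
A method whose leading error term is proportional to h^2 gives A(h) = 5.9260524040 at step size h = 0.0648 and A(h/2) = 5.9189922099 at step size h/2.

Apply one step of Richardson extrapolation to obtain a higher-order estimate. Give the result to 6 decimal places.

The method has order 2: 2^2 = 4.
Numerator 4*A(h/2) − A(h) = 4*5.9189922099 − 5.9260524040 = 17.7499164356
Denominator 4 − 1 = 3.
Result: 5.9166388119
Gap between inputs: 7.060e-03; correction applied: −0.0023533980.

5.916639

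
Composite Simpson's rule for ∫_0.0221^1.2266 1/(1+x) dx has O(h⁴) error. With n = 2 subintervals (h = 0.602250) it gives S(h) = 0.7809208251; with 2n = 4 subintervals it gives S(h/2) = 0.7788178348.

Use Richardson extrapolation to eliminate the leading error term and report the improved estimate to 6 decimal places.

0.778678

The method has order 4: 2^4 = 16.
Weighted: 12.4610853568 − 0.7809208251 = 11.6801645317
Divide by 2^4 − 1 = 15.
R = 11.6801645317/15 = 0.7786776354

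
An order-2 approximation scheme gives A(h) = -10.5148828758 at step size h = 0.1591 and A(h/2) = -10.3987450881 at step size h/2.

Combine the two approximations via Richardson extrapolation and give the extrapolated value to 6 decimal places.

Order 2 gives 2^r = 4 and 2^r − 1 = 3.
Weighted: (-41.5949803524) − (-10.5148828758) = -31.0800974766
Denominator 4 − 1 = 3.
Extrapolated: (-31.0800974766) / 3 = -10.3600324922

-10.360032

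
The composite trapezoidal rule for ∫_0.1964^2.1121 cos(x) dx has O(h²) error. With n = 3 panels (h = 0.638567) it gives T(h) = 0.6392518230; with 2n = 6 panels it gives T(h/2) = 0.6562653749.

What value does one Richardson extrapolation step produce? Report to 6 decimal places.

With r = 2 the leading error scales as h^2, so the weight is 2^2 = 4.
4*0.6562653749 − 0.6392518230 = 1.9858096766
1.9858096766 ÷ 3 = 0.6619365589

0.661937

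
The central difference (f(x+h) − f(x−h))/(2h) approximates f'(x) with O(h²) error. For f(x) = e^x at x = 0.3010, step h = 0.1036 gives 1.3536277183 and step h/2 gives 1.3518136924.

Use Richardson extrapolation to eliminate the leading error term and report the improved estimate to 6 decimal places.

r = 2, so 2^r = 4.
A(h/2) − A(h) = 1.3518136924 − 1.3536277183 = -0.0018140259
Divide by 2^2 − 1 = 3: (-0.0018140259)/3 = -0.0006046753
R = 1.3518136924 − 0.0006046753 = 1.3512090171
Shift from A(h/2): −0.0006046753.

1.351209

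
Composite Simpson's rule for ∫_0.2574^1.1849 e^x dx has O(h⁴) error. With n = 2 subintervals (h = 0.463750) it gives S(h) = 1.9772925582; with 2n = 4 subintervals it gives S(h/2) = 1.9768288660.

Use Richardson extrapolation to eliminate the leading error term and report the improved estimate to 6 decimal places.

1.976798

Order 4 gives 2^r = 16 and 2^r − 1 = 15.
16×1.9768288660 = 31.6292618560; subtract 1.9772925582 → 29.6519692978
Denominator 16 − 1 = 15.
Result: 1.9767979532
Gap between inputs: 4.637e-04; correction applied: −0.0000309128.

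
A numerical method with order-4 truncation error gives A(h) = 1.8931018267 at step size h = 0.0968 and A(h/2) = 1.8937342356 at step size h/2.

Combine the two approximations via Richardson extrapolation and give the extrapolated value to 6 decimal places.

r = 4, so 2^r = 16.
Top: 16(1.8937342356) − (1.8931018267) = 28.4066459429
R = 28.4066459429/15 = 1.8937763962
Shift from A(h/2): +0.0000421606.

1.893776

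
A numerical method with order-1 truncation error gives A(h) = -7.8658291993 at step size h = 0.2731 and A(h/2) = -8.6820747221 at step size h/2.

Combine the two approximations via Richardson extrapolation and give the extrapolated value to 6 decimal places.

r = 1: numerator weight 2, denominator 1.
Top: 2(-8.6820747221) − (-7.8658291993) = -9.4983202449
Denominator 2 − 1 = 1.
R = (-9.4983202449)/1 = -9.4983202449

-9.498320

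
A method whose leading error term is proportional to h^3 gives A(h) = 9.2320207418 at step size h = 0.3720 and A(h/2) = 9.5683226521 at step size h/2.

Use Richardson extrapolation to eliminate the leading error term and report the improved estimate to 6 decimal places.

9.616366

r = 3, so 2^r = 8.
8·9.5683226521 = 76.5465812168; subtract 9.2320207418 → 67.3145604750
Divide by 2^3 − 1 = 7.
R = 67.3145604750/7 = 9.6163657821
Gap between inputs: 3.363e-01; correction applied: +0.0480431300.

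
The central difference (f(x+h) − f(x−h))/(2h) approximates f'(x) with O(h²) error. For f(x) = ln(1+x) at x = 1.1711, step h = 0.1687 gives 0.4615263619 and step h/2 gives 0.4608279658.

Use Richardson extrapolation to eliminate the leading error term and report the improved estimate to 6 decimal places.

Leading term ∝ h^2; use weight 4 = 2^2.
Top: 4(0.4608279658) − (0.4615263619) = 1.3817855013
1.3817855013 ÷ 3 = 0.4605951671

0.460595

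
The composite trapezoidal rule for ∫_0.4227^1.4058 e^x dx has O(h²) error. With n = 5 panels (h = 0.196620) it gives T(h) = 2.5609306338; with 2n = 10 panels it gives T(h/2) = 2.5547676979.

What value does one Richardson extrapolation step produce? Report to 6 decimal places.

2.552713

Leading term ∝ h^2; use weight 4 = 2^2.
Difference of the inputs: 2.5547676979 − 2.5609306338 = -0.0061629359
Correction (A(h/2) − A(h))/(4 − 1) = (-0.0061629359)/3 = -0.0020543120
R = A(h/2) + (A(h/2) − A(h))/3 = 2.5547676979 − 0.0020543120 = 2.5527133859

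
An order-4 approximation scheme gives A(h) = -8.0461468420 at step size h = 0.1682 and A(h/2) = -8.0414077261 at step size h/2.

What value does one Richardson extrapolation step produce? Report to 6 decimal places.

-8.041092

r = 4: numerator weight 16, denominator 15.
16·(-8.0414077261) − (-8.0461468420) = -120.6163767756
Denominator 16 − 1 = 15.
So the Richardson estimate is -8.0410917850.
Correction |R − A(h/2)| = 3.159e-04; gap |A(h/2) − A(h)| = 4.739e-03.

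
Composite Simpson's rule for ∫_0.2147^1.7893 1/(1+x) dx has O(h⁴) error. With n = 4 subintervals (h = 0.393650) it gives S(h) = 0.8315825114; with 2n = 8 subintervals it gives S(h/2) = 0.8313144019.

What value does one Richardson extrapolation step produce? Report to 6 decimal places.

r = 4: numerator weight 16, denominator 15.
16·0.8313144019 − 0.8315825114 = 12.4694479190
Denominator 16 − 1 = 15.
12.4694479190 ÷ 15 = 0.8312965279
Correction |R − A(h/2)| = 1.787e-05; gap |A(h/2) − A(h)| = 2.681e-04.

0.831297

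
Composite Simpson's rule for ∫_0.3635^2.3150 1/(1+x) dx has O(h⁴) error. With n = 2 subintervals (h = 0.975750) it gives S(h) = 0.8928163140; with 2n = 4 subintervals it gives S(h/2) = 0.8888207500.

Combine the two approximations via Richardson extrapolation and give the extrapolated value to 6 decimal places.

0.888554

The method has order 4: 2^4 = 16.
A(h/2) − A(h) = 0.8888207500 − 0.8928163140 = -0.0039955640
Divide by 2^4 − 1 = 15: (-0.0039955640)/15 = -0.0002663709
R = 0.8888207500 − 0.0002663709 = 0.8885543791
Gap between inputs: 3.996e-03; correction applied: −0.0002663709.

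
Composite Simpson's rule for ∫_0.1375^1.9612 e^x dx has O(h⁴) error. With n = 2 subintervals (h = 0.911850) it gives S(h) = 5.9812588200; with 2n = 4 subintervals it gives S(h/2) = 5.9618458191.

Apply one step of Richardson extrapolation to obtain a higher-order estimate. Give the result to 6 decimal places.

5.960552

Leading term ∝ h^4; use weight 16 = 2^4.
A(h/2) − A(h) = 5.9618458191 − 5.9812588200 = -0.0194130009
Divide by 2^4 − 1 = 15: (-0.0194130009)/15 = -0.0012942001
R = A(h/2) + (A(h/2) − A(h))/15 = 5.9618458191 − 0.0012942001 = 5.9605516190
Gap between inputs: 1.941e-02; correction applied: −0.0012942001.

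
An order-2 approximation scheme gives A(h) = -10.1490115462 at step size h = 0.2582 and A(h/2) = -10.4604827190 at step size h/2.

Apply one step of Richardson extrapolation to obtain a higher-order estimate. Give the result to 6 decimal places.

-10.564306

Method order is 2; weight 2^2 = 4.
Numerator 4·A(h/2) − A(h) = 4·(-10.4604827190) − (-10.1490115462) = -31.6929193298
Denominator 4 − 1 = 3.
R = (-31.6929193298)/3 = -10.5643064433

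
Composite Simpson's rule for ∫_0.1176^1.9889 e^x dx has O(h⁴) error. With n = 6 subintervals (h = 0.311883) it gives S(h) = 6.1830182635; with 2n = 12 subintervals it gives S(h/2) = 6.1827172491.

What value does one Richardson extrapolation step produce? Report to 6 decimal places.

6.182697

Method order is 4; weight 2^4 = 16.
Numerator 16*A(h/2) − A(h) = 16*6.1827172491 − 6.1830182635 = 92.7404577221
Divide by 2^4 − 1 = 15.
Extrapolated: 92.7404577221 / 15 = 6.1826971815
Shift from A(h/2): −0.0000200676.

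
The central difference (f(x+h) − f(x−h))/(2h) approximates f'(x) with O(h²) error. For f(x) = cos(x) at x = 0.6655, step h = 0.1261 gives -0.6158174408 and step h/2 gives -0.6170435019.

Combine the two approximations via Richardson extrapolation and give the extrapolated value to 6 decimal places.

r = 2: numerator weight 4, denominator 3.
2^2×A(h/2) = -2.4681740076; minus A(h) gives -1.8523565668.
(-1.8523565668) ÷ 3 = -0.6174521889
Gap between inputs: 1.226e-03; correction applied: −0.0004086870.

-0.617452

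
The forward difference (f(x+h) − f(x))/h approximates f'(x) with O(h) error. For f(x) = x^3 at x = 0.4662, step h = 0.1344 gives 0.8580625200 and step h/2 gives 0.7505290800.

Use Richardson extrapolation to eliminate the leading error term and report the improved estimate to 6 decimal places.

Error is O(h^1); halving h shrinks it by 2^1 = 2.
Top: 2(0.7505290800) − (0.8580625200) = 0.6429956400
Denominator 2 − 1 = 1.
R = 0.6429956400/1 = 0.6429956400

0.642996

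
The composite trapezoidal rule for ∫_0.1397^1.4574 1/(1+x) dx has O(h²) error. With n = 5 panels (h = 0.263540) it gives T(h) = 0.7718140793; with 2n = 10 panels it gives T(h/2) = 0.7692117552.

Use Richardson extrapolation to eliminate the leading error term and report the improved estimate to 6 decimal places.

0.768344

With r = 2 the leading error scales as h^2, so the weight is 2^2 = 4.
4 × 0.7692117552 = 3.0768470208; subtract 0.7718140793 → 2.3050329415
Denominator 4 − 1 = 3.
R = 2.3050329415/3 = 0.7683443138
Shift from A(h/2): −0.0008674414.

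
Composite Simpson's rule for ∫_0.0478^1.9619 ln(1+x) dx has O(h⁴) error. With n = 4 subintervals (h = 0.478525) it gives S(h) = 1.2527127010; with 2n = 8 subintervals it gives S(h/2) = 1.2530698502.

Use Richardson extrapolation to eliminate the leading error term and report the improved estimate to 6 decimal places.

1.253094

The method has order 4: 2^4 = 16.
16 × 1.2530698502 = 20.0491176032; subtract 1.2527127010 → 18.7964049022
(16 × 1.2530698502 − 1.2527127010)/(16 − 1) = 1.2530936601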